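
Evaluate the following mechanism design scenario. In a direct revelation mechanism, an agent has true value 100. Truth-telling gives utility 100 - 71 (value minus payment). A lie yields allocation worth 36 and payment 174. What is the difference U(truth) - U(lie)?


Step 1: U(truth) = value - payment = 100 - 71 = 29
Step 2: U(lie) = allocation - payment = 36 - 174 = -138
Step 3: IC gap = 29 - (-138) = 167

167


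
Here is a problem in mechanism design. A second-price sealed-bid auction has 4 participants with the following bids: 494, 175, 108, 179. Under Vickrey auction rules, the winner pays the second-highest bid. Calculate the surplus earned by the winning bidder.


Step 1: Sort bids in descending order: 494, 179, 175, 108
Step 2: The winning bid is the highest: 494
Step 3: The payment equals the second-highest bid: 179
Step 4: Surplus = winner's bid - payment = 494 - 179 = 315

315


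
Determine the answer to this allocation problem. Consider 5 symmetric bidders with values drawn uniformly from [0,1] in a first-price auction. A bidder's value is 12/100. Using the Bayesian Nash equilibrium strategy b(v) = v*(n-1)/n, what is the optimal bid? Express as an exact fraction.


Step 1: The symmetric BNE bidding function is b(v) = v * (n-1) / n
Step 2: Substitute v = 3/25 and n = 5
Step 3: b = 3/25 * 4/5
Step 4: b = 12/125

12/125


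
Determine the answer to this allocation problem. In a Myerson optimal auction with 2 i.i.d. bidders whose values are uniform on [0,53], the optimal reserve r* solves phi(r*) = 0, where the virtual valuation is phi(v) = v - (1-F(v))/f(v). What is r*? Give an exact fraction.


Step 1: For U[0,53], F(v) = v/53 and f(v) = 1/53
Step 2: phi(v) = v - (1 - v/53)/(1/53) = v - (53 - v) = 2v - 53
Step 3: Set phi(r*) = 0: 2r* - 53 = 0
Step 4: r* = 53/2 (the number of bidders n = 2 does not enter)

53/2


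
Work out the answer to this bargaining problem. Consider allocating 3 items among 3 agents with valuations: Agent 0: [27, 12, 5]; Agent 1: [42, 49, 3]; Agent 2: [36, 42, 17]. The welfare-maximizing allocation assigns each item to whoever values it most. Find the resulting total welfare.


Step 1: For each item, find the maximum value among all agents.
Step 2: Item 0 -> Agent 1 (value 42)
Step 3: Item 1 -> Agent 1 (value 49)
Step 4: Item 2 -> Agent 2 (value 17)
Step 5: Total welfare = 42 + 49 + 17 = 108

108


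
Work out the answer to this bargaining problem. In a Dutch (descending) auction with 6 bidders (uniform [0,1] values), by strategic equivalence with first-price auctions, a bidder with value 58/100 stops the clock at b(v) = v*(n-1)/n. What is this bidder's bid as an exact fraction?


Step 1: Dutch auctions are strategically equivalent to first-price auctions
Step 2: The equilibrium bid is b(v) = v*(n-1)/n
Step 3: b = 29/50 * 5/6
Step 4: b = 29/60

29/60


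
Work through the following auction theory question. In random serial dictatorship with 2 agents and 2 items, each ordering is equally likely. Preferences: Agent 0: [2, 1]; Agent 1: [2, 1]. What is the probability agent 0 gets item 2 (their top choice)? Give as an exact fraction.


Step 1: Agent 0 wants item 2
Step 2: There are 2 possible orderings of agents
Step 3: In 1 orderings, agent 0 gets item 2
Step 4: Probability = 1/2

1/2


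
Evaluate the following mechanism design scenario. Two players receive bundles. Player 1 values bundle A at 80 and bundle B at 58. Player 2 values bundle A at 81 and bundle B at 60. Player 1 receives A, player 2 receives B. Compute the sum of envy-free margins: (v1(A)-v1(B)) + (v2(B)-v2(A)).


Step 1: Player 1's margin = v1(A) - v1(B) = 80 - 58 = 22
Step 2: Player 2's margin = v2(B) - v2(A) = 60 - 81 = -21
Step 3: Total margin = 22 + -21 = 1

1


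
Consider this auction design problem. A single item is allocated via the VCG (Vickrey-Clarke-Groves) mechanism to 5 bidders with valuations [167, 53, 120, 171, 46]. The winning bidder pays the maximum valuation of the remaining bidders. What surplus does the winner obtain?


Step 1: The winner is the agent with the highest value: agent 3 with value 171
Step 2: Values of other agents: [167, 53, 120, 46]
Step 3: VCG payment = max of others' values = 167
Step 4: Surplus = 171 - 167 = 4

4


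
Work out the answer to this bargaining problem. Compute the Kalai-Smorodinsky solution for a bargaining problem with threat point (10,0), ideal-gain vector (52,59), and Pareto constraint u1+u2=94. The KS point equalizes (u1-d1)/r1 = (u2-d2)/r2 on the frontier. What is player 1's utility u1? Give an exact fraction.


Step 1: At the KS point, (u1-d1)/r1 = (u2-d2)/r2 = t and u1+u2 = 94
Step 2: u1 = d1 + r1*t and u2 = d2 + r2*t, so (d1 + r1*t) + (d2 + r2*t) = 94
Step 3: t = (94 - 10 - 0)/(52 + 59) = 84/111 = 28/37
Step 4: u1 = d1 + r1*t = 10 + 52 * 28/37 = 1826/37
Step 5: (Check: u2 = d2 + r2*t = 1652/37; u1+u2 = 1826/37 + 1652/37 = 94, on the frontier.)

1826/37


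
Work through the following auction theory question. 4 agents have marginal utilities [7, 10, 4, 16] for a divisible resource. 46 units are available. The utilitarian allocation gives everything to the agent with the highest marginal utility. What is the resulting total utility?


Step 1: The marginal utilities are [7, 10, 4, 16]
Step 2: The highest marginal utility is 16
Step 3: All 46 units go to that agent
Step 4: Total utility = 16 * 46 = 736

736


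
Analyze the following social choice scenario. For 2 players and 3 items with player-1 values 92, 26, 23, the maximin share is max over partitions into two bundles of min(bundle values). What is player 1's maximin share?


Step 1: Item values = 92, 26, 23
Step 2: Enumerate all 2-bundle partitions and take the smaller bundle:
  Partition 1: {92} vs {26,23} -> bundles 92, 49; min = 49
  Partition 2: {26} vs {92,23} -> bundles 26, 115; min = 26
  Partition 3: {23} vs {92,26} -> bundles 23, 118; min = 23
Step 3: MMS = max(49, 26, 23) = 49

49


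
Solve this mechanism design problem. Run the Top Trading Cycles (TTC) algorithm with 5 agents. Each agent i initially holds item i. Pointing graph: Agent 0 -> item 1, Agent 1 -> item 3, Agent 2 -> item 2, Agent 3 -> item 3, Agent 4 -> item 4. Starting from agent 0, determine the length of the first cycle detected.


Step 1: Trace the pointer graph from agent 0: 0 -> 1 -> 3 -> 3
Step 2: A cycle is detected when we revisit agent 3
Step 3: The cycle is: 3 -> 3
Step 4: Cycle length = 1

1


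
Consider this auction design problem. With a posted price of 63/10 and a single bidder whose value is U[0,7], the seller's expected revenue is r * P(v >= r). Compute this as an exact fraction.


Step 1: Posted price r = 63/10, value support [0,7]
Step 2: P(v >= r) = (7 - 63/10)/7 = 1/10
Step 3: Expected revenue = r * P(v >= r) = 63/10 * 1/10
Step 4: Revenue = 63/100

63/100


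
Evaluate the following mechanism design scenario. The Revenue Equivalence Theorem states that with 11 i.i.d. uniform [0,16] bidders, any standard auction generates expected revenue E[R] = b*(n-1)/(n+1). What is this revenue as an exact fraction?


Step 1: By Revenue Equivalence, expected revenue = b*(n-1)/(n+1)
Step 2: Substituting n = 11, b = 16
Step 3: Revenue = 16*(11-1)/(11+1) = 16*10/12
Step 4: Revenue = 160/12 = 40/3

40/3


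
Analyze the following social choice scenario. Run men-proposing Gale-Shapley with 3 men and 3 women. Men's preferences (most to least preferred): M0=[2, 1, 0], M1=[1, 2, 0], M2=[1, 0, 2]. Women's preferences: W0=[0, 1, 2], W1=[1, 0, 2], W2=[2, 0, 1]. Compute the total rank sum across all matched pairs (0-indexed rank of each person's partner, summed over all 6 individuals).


Step 1: Run Gale-Shapley (men propose, women hold best offer):
  M0 proposes to W2; she accepts
  M1 proposes to W1; she accepts
  M2 proposes to W1; rejected
  M2 proposes to W0; she accepts
Step 2: Final matching: W0-M2, W1-M1, W2-M0
Step 3: 0-indexed ranks (man's rank of his match, then woman's): 1 + 2 + 0 + 0 + 0 + 1
Step 4: Total rank sum = 4

4


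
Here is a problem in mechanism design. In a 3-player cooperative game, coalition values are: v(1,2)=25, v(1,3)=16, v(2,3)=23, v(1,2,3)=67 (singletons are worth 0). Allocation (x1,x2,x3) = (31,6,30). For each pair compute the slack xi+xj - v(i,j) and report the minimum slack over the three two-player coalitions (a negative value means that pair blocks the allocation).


Step 1: Slack for coalition (1,2): x1+x2 - v12 = 37 - 25 = 12
Step 2: Slack for coalition (1,3): x1+x3 - v13 = 61 - 16 = 45
Step 3: Slack for coalition (2,3): x2+x3 - v23 = 36 - 23 = 13
Step 4: Minimum slack = min(12, 45, 13) = 12, attained by (1,2); no pair can gain by deviating, so the allocation is in the core

12


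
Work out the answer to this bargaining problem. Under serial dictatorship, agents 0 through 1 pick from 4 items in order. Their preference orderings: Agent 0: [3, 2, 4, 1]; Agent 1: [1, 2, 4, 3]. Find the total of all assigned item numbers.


Step 1: Agent 0 picks item 3
Step 2: Agent 1 picks item 1
Step 3: Sum = 3 + 1 = 4

4


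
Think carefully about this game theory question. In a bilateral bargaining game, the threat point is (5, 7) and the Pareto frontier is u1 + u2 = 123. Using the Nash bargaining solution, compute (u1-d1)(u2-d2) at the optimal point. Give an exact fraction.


Step 1: The Nash solution splits surplus symmetrically above the disagreement point
Step 2: u1 = (total + d1 - d2)/2 = (123 + 5 - 7)/2 = 121/2
Step 3: u2 = (total - d1 + d2)/2 = (123 - 5 + 7)/2 = 125/2
Step 4: Nash product = (121/2 - 5) * (125/2 - 7)
Step 5: = 111/2 * 111/2 = 12321/4

12321/4


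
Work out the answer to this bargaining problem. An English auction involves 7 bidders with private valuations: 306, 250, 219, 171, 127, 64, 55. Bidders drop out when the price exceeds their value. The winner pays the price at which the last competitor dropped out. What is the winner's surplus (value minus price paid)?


Step 1: Identify the highest value: 306
Step 2: Identify the second-highest value: 250
Step 3: The final price = second-highest value = 250
Step 4: Surplus = 306 - 250 = 56

56


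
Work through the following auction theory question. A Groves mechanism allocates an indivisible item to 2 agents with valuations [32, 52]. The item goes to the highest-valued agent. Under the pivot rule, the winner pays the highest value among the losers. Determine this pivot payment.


Step 1: The efficient winner is agent 1 with value 52
Step 2: Other agents' values: [32]
Step 3: Pivot payment = max(others) = 32
Step 4: The winner pays 32

32


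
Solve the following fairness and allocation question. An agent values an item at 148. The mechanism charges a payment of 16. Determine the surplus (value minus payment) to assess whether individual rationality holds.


Step 1: Surplus = value - payment = 148 - 16 = 132
Step 2: IR is satisfied (surplus >= 0)

132


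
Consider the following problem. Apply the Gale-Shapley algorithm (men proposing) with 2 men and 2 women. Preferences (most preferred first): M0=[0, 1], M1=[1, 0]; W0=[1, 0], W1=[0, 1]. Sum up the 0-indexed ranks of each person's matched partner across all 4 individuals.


Step 1: Run Gale-Shapley (men propose, women hold best offer):
  M0 proposes to W0; she accepts
  M1 proposes to W1; she accepts
Step 2: Final matching: W0-M0, W1-M1
Step 3: 0-indexed ranks (man's rank of his match, then woman's): 0 + 1 + 0 + 1
Step 4: Total rank sum = 2

2


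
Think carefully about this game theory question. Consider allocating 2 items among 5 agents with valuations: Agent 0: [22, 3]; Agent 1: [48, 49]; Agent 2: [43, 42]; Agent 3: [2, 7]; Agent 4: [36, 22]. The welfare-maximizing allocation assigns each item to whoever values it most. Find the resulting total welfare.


Step 1: For each item, find the maximum value among all agents.
Step 2: Item 0 -> Agent 1 (value 48)
Step 3: Item 1 -> Agent 1 (value 49)
Step 4: Total welfare = 48 + 49 = 97

97


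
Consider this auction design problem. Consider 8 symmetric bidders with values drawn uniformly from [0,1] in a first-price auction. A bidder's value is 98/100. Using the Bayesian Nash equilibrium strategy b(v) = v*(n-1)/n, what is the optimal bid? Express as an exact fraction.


Step 1: The symmetric BNE bidding function is b(v) = v * (n-1) / n
Step 2: Substitute v = 49/50 and n = 8
Step 3: b = 49/50 * 7/8
Step 4: b = 343/400

343/400


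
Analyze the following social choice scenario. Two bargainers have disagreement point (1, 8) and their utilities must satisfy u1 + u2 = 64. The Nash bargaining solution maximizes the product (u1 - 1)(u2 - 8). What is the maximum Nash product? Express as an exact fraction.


Step 1: The Nash solution splits surplus symmetrically above the disagreement point
Step 2: u1 = (total + d1 - d2)/2 = (64 + 1 - 8)/2 = 57/2
Step 3: u2 = (total - d1 + d2)/2 = (64 - 1 + 8)/2 = 71/2
Step 4: Nash product = (57/2 - 1) * (71/2 - 8)
Step 5: = 55/2 * 55/2 = 3025/4

3025/4


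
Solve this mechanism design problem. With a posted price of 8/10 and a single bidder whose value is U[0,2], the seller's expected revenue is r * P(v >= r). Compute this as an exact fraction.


Step 1: Posted price r = 4/5, value support [0,2]
Step 2: P(v >= r) = (2 - 4/5)/2 = 3/5
Step 3: Expected revenue = r * P(v >= r) = 4/5 * 3/5
Step 4: Revenue = 12/25

12/25


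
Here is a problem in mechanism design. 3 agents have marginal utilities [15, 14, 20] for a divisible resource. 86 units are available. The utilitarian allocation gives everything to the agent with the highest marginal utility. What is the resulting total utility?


Step 1: The marginal utilities are [15, 14, 20]
Step 2: The highest marginal utility is 20
Step 3: All 86 units go to that agent
Step 4: Total utility = 20 * 86 = 1720

1720


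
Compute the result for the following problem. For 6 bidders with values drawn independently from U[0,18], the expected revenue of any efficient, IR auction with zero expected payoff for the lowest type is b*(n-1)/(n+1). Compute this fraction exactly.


Step 1: By Revenue Equivalence, expected revenue = b*(n-1)/(n+1)
Step 2: Substituting n = 6, b = 18
Step 3: Revenue = 18*(6-1)/(6+1) = 18*5/7
Step 4: Revenue = 90/7

90/7


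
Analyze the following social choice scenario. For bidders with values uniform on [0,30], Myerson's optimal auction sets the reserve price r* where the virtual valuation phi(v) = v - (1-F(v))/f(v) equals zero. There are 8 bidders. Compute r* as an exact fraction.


Step 1: For U[0,30], F(v) = v/30 and f(v) = 1/30
Step 2: phi(v) = v - (1 - v/30)/(1/30) = v - (30 - v) = 2v - 30
Step 3: Set phi(r*) = 0: 2r* - 30 = 0
Step 4: r* = 30/2 = 15 (the number of bidders n = 8 does not enter)

15


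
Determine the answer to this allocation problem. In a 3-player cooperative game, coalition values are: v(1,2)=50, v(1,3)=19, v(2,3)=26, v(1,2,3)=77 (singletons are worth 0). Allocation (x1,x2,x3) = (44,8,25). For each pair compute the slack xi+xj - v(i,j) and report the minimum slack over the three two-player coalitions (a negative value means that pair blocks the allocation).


Step 1: Slack for coalition (1,2): x1+x2 - v12 = 52 - 50 = 2
Step 2: Slack for coalition (1,3): x1+x3 - v13 = 69 - 19 = 50
Step 3: Slack for coalition (2,3): x2+x3 - v23 = 33 - 26 = 7
Step 4: Minimum slack = min(2, 50, 7) = 2, attained by (1,2); no pair can gain by deviating, so the allocation is in the core

2


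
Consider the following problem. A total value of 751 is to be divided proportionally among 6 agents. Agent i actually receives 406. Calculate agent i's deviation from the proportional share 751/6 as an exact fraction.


Step 1: Proportional share = 751/6
Step 2: Agent's actual allocation = 406
Step 3: Excess = 406 - 751/6 = 1685/6

1685/6


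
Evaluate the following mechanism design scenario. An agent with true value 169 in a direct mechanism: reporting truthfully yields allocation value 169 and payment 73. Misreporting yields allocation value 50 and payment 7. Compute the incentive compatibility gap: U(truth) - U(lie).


Step 1: U(truth) = value - payment = 169 - 73 = 96
Step 2: U(lie) = allocation - payment = 50 - 7 = 43
Step 3: IC gap = 96 - 43 = 53

53


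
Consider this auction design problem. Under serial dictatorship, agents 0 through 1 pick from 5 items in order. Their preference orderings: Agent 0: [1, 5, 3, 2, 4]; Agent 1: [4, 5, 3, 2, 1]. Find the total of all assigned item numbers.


Step 1: Agent 0 picks item 1
Step 2: Agent 1 picks item 4
Step 3: Sum = 1 + 4 = 5

5


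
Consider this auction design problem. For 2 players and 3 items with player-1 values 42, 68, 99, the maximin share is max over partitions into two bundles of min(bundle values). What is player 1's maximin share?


Step 1: Item values = 42, 68, 99
Step 2: Enumerate all 2-bundle partitions and take the smaller bundle:
  Partition 1: {42} vs {68,99} -> bundles 42, 167; min = 42
  Partition 2: {68} vs {42,99} -> bundles 68, 141; min = 68
  Partition 3: {99} vs {42,68} -> bundles 99, 110; min = 99
Step 3: MMS = max(42, 68, 99) = 99

99


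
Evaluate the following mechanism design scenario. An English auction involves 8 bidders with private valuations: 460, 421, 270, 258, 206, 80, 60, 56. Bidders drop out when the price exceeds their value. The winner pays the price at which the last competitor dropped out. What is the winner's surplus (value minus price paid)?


Step 1: Identify the highest value: 460
Step 2: Identify the second-highest value: 421
Step 3: The final price = second-highest value = 421
Step 4: Surplus = 460 - 421 = 39

39


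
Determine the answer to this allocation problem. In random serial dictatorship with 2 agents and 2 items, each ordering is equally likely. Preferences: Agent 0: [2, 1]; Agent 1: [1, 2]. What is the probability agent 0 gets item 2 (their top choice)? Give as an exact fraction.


Step 1: Agent 0 wants item 2
Step 2: There are 2 possible orderings of agents
Step 3: In 2 orderings, agent 0 gets item 2
Step 4: Probability = 2/2 = 1

1


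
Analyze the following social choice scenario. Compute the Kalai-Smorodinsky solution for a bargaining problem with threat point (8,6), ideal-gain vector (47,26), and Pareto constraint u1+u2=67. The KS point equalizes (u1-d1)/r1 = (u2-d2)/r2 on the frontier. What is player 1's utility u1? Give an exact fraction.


Step 1: At the KS point, (u1-d1)/r1 = (u2-d2)/r2 = t and u1+u2 = 67
Step 2: u1 = d1 + r1*t and u2 = d2 + r2*t, so (d1 + r1*t) + (d2 + r2*t) = 67
Step 3: t = (67 - 8 - 6)/(47 + 26) = 53/73
Step 4: u1 = d1 + r1*t = 8 + 47 * 53/73 = 3075/73
Step 5: (Check: u2 = d2 + r2*t = 1816/73; u1+u2 = 3075/73 + 1816/73 = 67, on the frontier.)

3075/73


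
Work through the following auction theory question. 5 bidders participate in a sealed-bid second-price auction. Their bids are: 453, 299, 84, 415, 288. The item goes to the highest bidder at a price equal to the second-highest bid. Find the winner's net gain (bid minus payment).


Step 1: Sort bids in descending order: 453, 415, 299, 288, 84
Step 2: The winning bid is the highest: 453
Step 3: The payment equals the second-highest bid: 415
Step 4: Surplus = winner's bid - payment = 453 - 415 = 38

38


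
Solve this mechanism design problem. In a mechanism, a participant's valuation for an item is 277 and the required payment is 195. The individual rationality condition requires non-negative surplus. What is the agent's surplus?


Step 1: Surplus = value - payment = 277 - 195 = 82
Step 2: IR is satisfied (surplus >= 0)

82


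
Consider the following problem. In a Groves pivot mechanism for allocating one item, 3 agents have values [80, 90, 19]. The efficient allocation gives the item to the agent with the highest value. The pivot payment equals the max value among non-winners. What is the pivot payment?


Step 1: The efficient winner is agent 1 with value 90
Step 2: Other agents' values: [80, 19]
Step 3: Pivot payment = max(others) = 80
Step 4: The winner pays 80

80


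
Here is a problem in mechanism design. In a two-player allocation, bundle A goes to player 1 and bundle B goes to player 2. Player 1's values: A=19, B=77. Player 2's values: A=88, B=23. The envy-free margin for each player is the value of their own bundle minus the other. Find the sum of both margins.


Step 1: Player 1's margin = v1(A) - v1(B) = 19 - 77 = -58
Step 2: Player 2's margin = v2(B) - v2(A) = 23 - 88 = -65
Step 3: Total margin = -58 + -65 = -123

-123


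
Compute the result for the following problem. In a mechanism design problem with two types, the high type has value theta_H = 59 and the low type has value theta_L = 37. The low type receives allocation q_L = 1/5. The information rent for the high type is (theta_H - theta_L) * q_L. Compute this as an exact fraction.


Step 1: theta_H - theta_L = 59 - 37 = 22
Step 2: Information rent = (theta_H - theta_L) * q_L
Step 3: = 22 * 1/5
Step 4: = 22/5

22/5


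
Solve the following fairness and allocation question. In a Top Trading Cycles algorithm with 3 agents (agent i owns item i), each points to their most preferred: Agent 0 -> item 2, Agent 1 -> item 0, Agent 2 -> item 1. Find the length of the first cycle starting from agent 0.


Step 1: Trace the pointer graph from agent 0: 0 -> 2 -> 1 -> 0
Step 2: A cycle is detected when we revisit agent 0
Step 3: The cycle is: 0 -> 2 -> 1 -> 0
Step 4: Cycle length = 3

3


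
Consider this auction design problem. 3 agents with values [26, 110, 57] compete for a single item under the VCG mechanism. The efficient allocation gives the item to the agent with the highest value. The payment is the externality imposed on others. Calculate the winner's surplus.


Step 1: The winner is the agent with the highest value: agent 1 with value 110
Step 2: Values of other agents: [26, 57]
Step 3: VCG payment = max of others' values = 57
Step 4: Surplus = 110 - 57 = 53

53


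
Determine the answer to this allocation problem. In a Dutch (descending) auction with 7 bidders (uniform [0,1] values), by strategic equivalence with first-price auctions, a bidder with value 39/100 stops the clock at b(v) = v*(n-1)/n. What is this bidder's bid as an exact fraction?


Step 1: Dutch auctions are strategically equivalent to first-price auctions
Step 2: The equilibrium bid is b(v) = v*(n-1)/n
Step 3: b = 39/100 * 6/7
Step 4: b = 117/350

117/350


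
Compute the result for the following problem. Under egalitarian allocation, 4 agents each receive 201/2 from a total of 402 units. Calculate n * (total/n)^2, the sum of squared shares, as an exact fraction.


Step 1: Each agent's share = 402/4 = 201/2
Step 2: Square of each share = (201/2)^2 = 40401/4
Step 3: Sum of squares = 4 * 40401/4 = 40401

40401


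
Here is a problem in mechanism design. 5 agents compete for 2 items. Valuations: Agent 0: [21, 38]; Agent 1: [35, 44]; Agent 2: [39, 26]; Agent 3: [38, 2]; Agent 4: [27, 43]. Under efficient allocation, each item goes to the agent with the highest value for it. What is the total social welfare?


Step 1: For each item, find the maximum value among all agents.
Step 2: Item 0 -> Agent 2 (value 39)
Step 3: Item 1 -> Agent 1 (value 44)
Step 4: Total welfare = 39 + 44 = 83

83


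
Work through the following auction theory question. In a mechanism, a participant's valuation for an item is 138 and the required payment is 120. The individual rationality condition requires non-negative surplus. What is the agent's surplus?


Step 1: Surplus = value - payment = 138 - 120 = 18
Step 2: IR is satisfied (surplus >= 0)

18


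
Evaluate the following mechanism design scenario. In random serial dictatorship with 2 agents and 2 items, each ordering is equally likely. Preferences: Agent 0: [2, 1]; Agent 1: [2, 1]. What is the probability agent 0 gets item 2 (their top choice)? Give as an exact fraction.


Step 1: Agent 0 wants item 2
Step 2: There are 2 possible orderings of agents
Step 3: In 1 orderings, agent 0 gets item 2
Step 4: Probability = 1/2

1/2


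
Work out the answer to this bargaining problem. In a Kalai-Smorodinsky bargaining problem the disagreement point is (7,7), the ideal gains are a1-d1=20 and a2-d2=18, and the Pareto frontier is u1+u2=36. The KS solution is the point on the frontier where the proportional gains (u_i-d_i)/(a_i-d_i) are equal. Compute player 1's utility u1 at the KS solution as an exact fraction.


Step 1: At the KS point, (u1-d1)/r1 = (u2-d2)/r2 = t and u1+u2 = 36
Step 2: u1 = d1 + r1*t and u2 = d2 + r2*t, so (d1 + r1*t) + (d2 + r2*t) = 36
Step 3: t = (36 - 7 - 7)/(20 + 18) = 22/38 = 11/19
Step 4: u1 = d1 + r1*t = 7 + 20 * 11/19 = 353/19
Step 5: (Check: u2 = d2 + r2*t = 331/19; u1+u2 = 353/19 + 331/19 = 36, on the frontier.)

353/19


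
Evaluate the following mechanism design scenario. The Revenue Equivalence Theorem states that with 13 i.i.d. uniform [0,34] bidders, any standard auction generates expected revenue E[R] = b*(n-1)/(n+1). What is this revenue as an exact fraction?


Step 1: By Revenue Equivalence, expected revenue = b*(n-1)/(n+1)
Step 2: Substituting n = 13, b = 34
Step 3: Revenue = 34*(13-1)/(13+1) = 34*12/14
Step 4: Revenue = 408/14 = 204/7

204/7


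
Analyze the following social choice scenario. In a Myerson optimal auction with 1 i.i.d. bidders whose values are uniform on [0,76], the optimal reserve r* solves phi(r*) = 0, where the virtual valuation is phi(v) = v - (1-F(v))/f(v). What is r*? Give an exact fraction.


Step 1: For U[0,76], F(v) = v/76 and f(v) = 1/76
Step 2: phi(v) = v - (1 - v/76)/(1/76) = v - (76 - v) = 2v - 76
Step 3: Set phi(r*) = 0: 2r* - 76 = 0
Step 4: r* = 76/2 = 38 (the number of bidders n = 1 does not enter)

38


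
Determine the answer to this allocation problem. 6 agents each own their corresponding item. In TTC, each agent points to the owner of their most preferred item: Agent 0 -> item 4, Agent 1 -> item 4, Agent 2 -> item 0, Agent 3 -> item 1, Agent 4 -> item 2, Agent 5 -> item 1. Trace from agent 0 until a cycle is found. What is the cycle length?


Step 1: Trace the pointer graph from agent 0: 0 -> 4 -> 2 -> 0
Step 2: A cycle is detected when we revisit agent 0
Step 3: The cycle is: 0 -> 4 -> 2 -> 0
Step 4: Cycle length = 3

3


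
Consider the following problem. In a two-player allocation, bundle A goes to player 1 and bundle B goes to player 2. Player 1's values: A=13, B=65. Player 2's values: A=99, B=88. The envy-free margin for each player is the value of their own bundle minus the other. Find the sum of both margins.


Step 1: Player 1's margin = v1(A) - v1(B) = 13 - 65 = -52
Step 2: Player 2's margin = v2(B) - v2(A) = 88 - 99 = -11
Step 3: Total margin = -52 + -11 = -63

-63


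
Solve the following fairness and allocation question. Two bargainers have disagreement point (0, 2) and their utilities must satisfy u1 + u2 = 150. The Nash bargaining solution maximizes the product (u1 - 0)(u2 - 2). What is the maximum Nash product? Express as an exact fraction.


Step 1: The Nash solution splits surplus symmetrically above the disagreement point
Step 2: u1 = (total + d1 - d2)/2 = (150 + 0 - 2)/2 = 74
Step 3: u2 = (total - d1 + d2)/2 = (150 - 0 + 2)/2 = 76
Step 4: Nash product = (74 - 0) * (76 - 2)
Step 5: = 74 * 74 = 5476

5476


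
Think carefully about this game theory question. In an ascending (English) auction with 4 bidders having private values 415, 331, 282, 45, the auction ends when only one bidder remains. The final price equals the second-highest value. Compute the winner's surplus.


Step 1: Identify the highest value: 415
Step 2: Identify the second-highest value: 331
Step 3: The final price = second-highest value = 331
Step 4: Surplus = 415 - 331 = 84

84


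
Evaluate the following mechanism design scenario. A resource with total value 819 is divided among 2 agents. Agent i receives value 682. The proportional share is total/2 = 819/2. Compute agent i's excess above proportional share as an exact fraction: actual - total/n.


Step 1: Proportional share = 819/2
Step 2: Agent's actual allocation = 682
Step 3: Excess = 682 - 819/2 = 545/2

545/2


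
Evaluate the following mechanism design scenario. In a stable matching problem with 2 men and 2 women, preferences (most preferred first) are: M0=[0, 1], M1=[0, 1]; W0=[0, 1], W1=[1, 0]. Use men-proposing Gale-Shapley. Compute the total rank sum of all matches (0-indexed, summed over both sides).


Step 1: Run Gale-Shapley (men propose, women hold best offer):
  M0 proposes to W0; she accepts
  M1 proposes to W0; rejected
  M1 proposes to W1; she accepts
Step 2: Final matching: W0-M0, W1-M1
Step 3: 0-indexed ranks (man's rank of his match, then woman's): 0 + 0 + 1 + 0
Step 4: Total rank sum = 1

1


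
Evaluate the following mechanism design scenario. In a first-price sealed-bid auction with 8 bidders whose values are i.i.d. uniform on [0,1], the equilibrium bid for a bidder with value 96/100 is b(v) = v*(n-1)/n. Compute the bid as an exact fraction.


Step 1: The symmetric BNE bidding function is b(v) = v * (n-1) / n
Step 2: Substitute v = 24/25 and n = 8
Step 3: b = 24/25 * 7/8
Step 4: b = 21/25

21/25


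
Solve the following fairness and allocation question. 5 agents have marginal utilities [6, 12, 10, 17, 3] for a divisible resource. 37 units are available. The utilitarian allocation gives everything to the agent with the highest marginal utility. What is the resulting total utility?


Step 1: The marginal utilities are [6, 12, 10, 17, 3]
Step 2: The highest marginal utility is 17
Step 3: All 37 units go to that agent
Step 4: Total utility = 17 * 37 = 629

629


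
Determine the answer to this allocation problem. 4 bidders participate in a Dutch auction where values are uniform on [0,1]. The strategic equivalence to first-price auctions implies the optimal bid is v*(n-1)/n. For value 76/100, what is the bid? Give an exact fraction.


Step 1: Dutch auctions are strategically equivalent to first-price auctions
Step 2: The equilibrium bid is b(v) = v*(n-1)/n
Step 3: b = 19/25 * 3/4
Step 4: b = 57/100

57/100


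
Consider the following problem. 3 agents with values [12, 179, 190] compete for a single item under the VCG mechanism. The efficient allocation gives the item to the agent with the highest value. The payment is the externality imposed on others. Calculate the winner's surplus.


Step 1: The winner is the agent with the highest value: agent 2 with value 190
Step 2: Values of other agents: [12, 179]
Step 3: VCG payment = max of others' values = 179
Step 4: Surplus = 190 - 179 = 11

11


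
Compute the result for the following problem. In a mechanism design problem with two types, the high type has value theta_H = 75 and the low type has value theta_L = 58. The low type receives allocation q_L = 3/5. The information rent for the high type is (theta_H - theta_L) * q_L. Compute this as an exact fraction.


Step 1: theta_H - theta_L = 75 - 58 = 17
Step 2: Information rent = (theta_H - theta_L) * q_L
Step 3: = 17 * 3/5
Step 4: = 51/5

51/5


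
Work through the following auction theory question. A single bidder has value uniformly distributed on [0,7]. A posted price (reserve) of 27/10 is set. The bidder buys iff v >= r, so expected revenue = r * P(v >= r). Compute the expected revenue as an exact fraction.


Step 1: Posted price r = 27/10, value support [0,7]
Step 2: P(v >= r) = (7 - 27/10)/7 = 43/70
Step 3: Expected revenue = r * P(v >= r) = 27/10 * 43/70
Step 4: Revenue = 1161/700

1161/700


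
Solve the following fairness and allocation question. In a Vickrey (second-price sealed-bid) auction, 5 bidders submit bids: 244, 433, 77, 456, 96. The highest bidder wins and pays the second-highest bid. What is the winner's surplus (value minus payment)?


Step 1: Sort bids in descending order: 456, 433, 244, 96, 77
Step 2: The winning bid is the highest: 456
Step 3: The payment equals the second-highest bid: 433
Step 4: Surplus = winner's bid - payment = 456 - 433 = 23

23


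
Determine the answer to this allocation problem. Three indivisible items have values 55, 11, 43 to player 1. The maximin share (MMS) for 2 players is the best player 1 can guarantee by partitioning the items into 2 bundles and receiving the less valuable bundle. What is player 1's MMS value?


Step 1: Item values = 55, 11, 43
Step 2: Enumerate all 2-bundle partitions and take the smaller bundle:
  Partition 1: {55} vs {11,43} -> bundles 55, 54; min = 54
  Partition 2: {11} vs {55,43} -> bundles 11, 98; min = 11
  Partition 3: {43} vs {55,11} -> bundles 43, 66; min = 43
Step 3: MMS = max(54, 11, 43) = 54

54


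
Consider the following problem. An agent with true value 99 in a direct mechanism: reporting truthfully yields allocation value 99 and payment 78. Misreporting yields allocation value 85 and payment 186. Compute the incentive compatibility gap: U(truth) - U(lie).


Step 1: U(truth) = value - payment = 99 - 78 = 21
Step 2: U(lie) = allocation - payment = 85 - 186 = -101
Step 3: IC gap = 21 - (-101) = 122

122


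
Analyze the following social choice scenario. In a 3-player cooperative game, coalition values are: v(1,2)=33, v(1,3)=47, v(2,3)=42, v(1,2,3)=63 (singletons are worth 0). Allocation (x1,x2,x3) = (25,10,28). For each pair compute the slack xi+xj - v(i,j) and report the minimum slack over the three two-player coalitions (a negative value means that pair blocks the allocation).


Step 1: Slack for coalition (1,2): x1+x2 - v12 = 35 - 33 = 2
Step 2: Slack for coalition (1,3): x1+x3 - v13 = 53 - 47 = 6
Step 3: Slack for coalition (2,3): x2+x3 - v23 = 38 - 42 = -4
Step 4: Minimum slack = min(2, 6, -4) = -4, attained by (2,3); coalition (2,3) can block (slack < 0), so the allocation is not in the core

-4


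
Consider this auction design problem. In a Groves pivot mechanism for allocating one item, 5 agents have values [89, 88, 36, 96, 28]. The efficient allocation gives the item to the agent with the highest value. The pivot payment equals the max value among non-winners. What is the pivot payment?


Step 1: The efficient winner is agent 3 with value 96
Step 2: Other agents' values: [89, 88, 36, 28]
Step 3: Pivot payment = max(others) = 89
Step 4: The winner pays 89

89


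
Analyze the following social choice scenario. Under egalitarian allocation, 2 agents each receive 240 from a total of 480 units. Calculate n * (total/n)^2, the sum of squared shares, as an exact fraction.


Step 1: Each agent's share = 480/2 = 240
Step 2: Square of each share = (240)^2 = 57600
Step 3: Sum of squares = 2 * 57600 = 115200

115200


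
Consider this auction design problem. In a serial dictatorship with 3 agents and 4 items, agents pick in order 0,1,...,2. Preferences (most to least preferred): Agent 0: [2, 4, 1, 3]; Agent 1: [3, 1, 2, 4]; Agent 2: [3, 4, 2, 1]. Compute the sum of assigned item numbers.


Step 1: Agent 0 picks item 2
Step 2: Agent 1 picks item 3
Step 3: Agent 2 picks item 4
Step 4: Sum = 2 + 3 + 4 = 9

9


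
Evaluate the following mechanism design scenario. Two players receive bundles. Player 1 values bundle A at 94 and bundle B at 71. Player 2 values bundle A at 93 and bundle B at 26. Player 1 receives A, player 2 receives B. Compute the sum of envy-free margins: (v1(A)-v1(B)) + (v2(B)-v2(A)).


Step 1: Player 1's margin = v1(A) - v1(B) = 94 - 71 = 23
Step 2: Player 2's margin = v2(B) - v2(A) = 26 - 93 = -67
Step 3: Total margin = 23 + -67 = -44

-44


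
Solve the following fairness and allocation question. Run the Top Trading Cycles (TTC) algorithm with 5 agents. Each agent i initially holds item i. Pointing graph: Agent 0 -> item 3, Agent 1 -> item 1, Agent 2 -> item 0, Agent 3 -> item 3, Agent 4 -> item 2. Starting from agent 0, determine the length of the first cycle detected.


Step 1: Trace the pointer graph from agent 0: 0 -> 3 -> 3
Step 2: A cycle is detected when we revisit agent 3
Step 3: The cycle is: 3 -> 3
Step 4: Cycle length = 1

1


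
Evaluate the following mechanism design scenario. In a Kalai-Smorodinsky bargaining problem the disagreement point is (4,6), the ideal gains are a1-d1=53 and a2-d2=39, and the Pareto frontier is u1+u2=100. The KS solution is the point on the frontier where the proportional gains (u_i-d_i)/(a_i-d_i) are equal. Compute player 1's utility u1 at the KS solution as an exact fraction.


Step 1: At the KS point, (u1-d1)/r1 = (u2-d2)/r2 = t and u1+u2 = 100
Step 2: u1 = d1 + r1*t and u2 = d2 + r2*t, so (d1 + r1*t) + (d2 + r2*t) = 100
Step 3: t = (100 - 4 - 6)/(53 + 39) = 90/92 = 45/46
Step 4: u1 = d1 + r1*t = 4 + 53 * 45/46 = 2569/46
Step 5: (Check: u2 = d2 + r2*t = 2031/46; u1+u2 = 2569/46 + 2031/46 = 100, on the frontier.)

2569/46


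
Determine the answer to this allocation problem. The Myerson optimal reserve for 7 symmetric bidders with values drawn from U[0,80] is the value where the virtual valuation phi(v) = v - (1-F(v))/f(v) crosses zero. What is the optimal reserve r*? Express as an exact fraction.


Step 1: For U[0,80], F(v) = v/80 and f(v) = 1/80
Step 2: phi(v) = v - (1 - v/80)/(1/80) = v - (80 - v) = 2v - 80
Step 3: Set phi(r*) = 0: 2r* - 80 = 0
Step 4: r* = 80/2 = 40 (the number of bidders n = 7 does not enter)

40


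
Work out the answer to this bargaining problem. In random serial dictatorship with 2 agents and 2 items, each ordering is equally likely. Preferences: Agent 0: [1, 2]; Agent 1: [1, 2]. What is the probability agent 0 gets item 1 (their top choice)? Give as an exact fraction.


Step 1: Agent 0 wants item 1
Step 2: There are 2 possible orderings of agents
Step 3: In 1 orderings, agent 0 gets item 1
Step 4: Probability = 1/2

1/2


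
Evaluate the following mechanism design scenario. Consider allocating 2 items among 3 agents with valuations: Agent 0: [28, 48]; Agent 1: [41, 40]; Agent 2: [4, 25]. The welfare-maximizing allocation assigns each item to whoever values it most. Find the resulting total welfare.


Step 1: For each item, find the maximum value among all agents.
Step 2: Item 0 -> Agent 1 (value 41)
Step 3: Item 1 -> Agent 0 (value 48)
Step 4: Total welfare = 41 + 48 = 89

89


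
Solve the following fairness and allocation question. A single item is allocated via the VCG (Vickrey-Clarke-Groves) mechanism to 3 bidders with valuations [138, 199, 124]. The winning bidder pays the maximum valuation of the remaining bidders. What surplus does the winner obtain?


Step 1: The winner is the agent with the highest value: agent 1 with value 199
Step 2: Values of other agents: [138, 124]
Step 3: VCG payment = max of others' values = 138
Step 4: Surplus = 199 - 138 = 61

61


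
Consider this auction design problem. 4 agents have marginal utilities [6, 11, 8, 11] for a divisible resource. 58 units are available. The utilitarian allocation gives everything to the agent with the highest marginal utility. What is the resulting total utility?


Step 1: The marginal utilities are [6, 11, 8, 11]
Step 2: The highest marginal utility is 11
Step 3: All 58 units go to that agent
Step 4: Total utility = 11 * 58 = 638

638


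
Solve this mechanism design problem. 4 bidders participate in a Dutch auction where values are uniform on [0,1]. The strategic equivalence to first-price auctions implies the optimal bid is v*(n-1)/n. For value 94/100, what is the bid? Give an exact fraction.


Step 1: Dutch auctions are strategically equivalent to first-price auctions
Step 2: The equilibrium bid is b(v) = v*(n-1)/n
Step 3: b = 47/50 * 3/4
Step 4: b = 141/200

141/200


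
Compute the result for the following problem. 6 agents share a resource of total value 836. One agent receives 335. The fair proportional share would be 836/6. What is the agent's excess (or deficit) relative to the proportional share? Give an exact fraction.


Step 1: Proportional share = 836/6 = 418/3
Step 2: Agent's actual allocation = 335
Step 3: Excess = 335 - 418/3 = 587/3

587/3


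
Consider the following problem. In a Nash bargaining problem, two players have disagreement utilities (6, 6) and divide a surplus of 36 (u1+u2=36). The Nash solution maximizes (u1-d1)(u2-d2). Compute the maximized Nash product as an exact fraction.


Step 1: The Nash solution splits surplus symmetrically above the disagreement point
Step 2: u1 = (total + d1 - d2)/2 = (36 + 6 - 6)/2 = 18
Step 3: u2 = (total - d1 + d2)/2 = (36 - 6 + 6)/2 = 18
Step 4: Nash product = (18 - 6) * (18 - 6)
Step 5: = 12 * 12 = 144

144
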